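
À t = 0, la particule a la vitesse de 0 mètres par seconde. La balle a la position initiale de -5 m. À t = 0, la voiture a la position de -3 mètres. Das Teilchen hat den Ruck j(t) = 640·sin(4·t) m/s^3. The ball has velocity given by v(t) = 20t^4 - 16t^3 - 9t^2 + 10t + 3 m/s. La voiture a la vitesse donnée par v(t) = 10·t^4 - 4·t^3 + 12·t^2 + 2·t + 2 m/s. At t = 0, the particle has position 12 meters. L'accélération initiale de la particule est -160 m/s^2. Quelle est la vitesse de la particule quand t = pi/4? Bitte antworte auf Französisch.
En partant du jerk j(t) = 640·sin(4·t), nous prenons 2 primitives. En prenant ∫j(t)dt et en appliquant a(0) = -160, nous trouvons a(t) = -160·cos(4·t). La primitive de l'accélération est la vitesse. En utilisant v(0) = 0, nous obtenons v(t) = -40·sin(4·t). De l'équation de la vitesse v(t) = -40·sin(4·t), nous substituons t = pi/4 pour obtenir v = 0.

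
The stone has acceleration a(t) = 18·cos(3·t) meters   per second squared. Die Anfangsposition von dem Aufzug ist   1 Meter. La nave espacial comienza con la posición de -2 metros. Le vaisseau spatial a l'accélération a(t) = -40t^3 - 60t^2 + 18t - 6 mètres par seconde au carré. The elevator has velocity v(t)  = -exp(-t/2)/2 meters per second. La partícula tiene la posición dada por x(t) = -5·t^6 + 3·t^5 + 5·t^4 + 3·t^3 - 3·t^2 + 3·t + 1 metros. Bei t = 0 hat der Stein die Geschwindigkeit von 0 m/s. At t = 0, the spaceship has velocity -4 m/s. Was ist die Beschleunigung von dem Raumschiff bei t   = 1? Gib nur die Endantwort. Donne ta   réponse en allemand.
Die Beschleunigung bei t = 1 ist a = -88.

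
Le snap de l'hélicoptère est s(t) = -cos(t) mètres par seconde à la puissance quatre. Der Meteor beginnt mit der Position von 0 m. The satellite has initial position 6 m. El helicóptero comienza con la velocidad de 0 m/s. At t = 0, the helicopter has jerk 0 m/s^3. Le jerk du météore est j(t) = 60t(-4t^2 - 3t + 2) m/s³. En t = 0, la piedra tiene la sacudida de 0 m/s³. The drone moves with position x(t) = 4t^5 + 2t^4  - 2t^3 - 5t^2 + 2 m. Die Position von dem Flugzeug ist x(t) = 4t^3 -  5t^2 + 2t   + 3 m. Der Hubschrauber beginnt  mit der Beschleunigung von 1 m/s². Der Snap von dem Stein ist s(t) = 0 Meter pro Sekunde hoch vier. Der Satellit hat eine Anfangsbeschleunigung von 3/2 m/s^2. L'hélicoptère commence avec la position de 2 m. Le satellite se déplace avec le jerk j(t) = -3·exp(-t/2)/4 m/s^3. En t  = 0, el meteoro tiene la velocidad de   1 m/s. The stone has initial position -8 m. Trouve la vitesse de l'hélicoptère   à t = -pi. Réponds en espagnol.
Para resolver esto, necesitamos tomar 3 integrales de nuestra ecuación del snap s(t) = -cos(t). Integrando el snap y usando la condición inicial j(0) = 0, obtenemos j(t) = -sin(t). Integrando la sacudida y usando la condición inicial a(0) = 1, obtenemos a(t) = cos(t). La integral de la aceleración, con v(0) = 0, da la velocidad: v(t) = sin(t). De la ecuación de la velocidad v(t) = sin(t), sustituimos t = -pi para obtener v = 0.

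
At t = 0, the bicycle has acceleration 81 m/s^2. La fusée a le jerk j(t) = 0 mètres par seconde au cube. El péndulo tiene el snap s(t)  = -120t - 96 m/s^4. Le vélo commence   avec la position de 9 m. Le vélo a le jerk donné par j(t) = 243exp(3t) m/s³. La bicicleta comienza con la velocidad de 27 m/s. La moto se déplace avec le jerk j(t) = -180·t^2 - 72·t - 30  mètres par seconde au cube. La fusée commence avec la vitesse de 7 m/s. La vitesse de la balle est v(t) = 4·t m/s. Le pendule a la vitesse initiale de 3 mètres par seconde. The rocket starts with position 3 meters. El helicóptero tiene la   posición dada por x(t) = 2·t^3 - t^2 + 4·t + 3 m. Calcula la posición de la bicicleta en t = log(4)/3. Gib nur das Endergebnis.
x(log(4)/3) = 36.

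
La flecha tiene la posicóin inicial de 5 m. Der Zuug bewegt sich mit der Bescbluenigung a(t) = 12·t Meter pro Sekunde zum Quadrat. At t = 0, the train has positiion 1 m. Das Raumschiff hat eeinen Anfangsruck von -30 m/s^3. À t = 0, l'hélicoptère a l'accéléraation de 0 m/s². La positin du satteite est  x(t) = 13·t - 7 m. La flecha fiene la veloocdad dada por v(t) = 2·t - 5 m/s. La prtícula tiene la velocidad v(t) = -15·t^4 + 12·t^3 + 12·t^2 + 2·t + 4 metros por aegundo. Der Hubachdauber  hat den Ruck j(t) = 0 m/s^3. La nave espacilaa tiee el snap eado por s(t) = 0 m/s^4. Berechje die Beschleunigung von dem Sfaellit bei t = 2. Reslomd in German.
Um dies zu lösen, müssen wir 2 Ableitungen unserer Gleichung für die Position x(t) = 13·t - 7 nehmen. Durch Ableiten von der Position erhalten wir die Geschwindigkeit: v(t) = 13. Die Ableitung von der Geschwindigkeit ergibt die Beschleunigung: a(t) = 0. Aus der Gleichung für die Beschleunigung a(t) = 0, setzen wir t = 2 ein und erhalten a = 0.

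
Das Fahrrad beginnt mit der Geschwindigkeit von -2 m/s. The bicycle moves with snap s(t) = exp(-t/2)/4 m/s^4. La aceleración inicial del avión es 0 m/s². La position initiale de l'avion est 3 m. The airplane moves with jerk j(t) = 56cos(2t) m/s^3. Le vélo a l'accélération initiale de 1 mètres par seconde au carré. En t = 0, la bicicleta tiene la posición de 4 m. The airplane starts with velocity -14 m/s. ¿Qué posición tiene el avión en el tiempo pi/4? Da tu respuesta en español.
Debemos encontrar la antiderivada de nuestra ecuación de la sacudida j(t) = 56·cos(2·t) 3 veces. La antiderivada de la sacudida es la aceleración. Usando a(0) = 0, obtenemos a(t) = 28·sin(2·t). Integrando la aceleración y usando la condición inicial v(0) = -14, obtenemos v(t) = -14·cos(2·t). La integral de la velocidad es la posición. Usando x(0) = 3, obtenemos x(t) = 3 - 7·sin(2·t). Tenemos la posición x(t) = 3 - 7·sin(2·t). Sustituyendo t = pi/4: x(pi/4) = -4.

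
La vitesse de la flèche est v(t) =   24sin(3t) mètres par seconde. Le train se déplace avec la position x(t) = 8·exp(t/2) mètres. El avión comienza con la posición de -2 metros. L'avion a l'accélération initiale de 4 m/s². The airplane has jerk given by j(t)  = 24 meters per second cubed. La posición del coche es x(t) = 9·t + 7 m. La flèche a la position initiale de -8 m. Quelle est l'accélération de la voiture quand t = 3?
Pour résoudre ceci, nous devons prendre 2 dérivées de notre équation de la position x(t) = 9·t + 7. La dérivée de la position donne la vitesse: v(t) = 9. La dérivée de la vitesse donne l'accélération: a(t) = 0. En utilisant a(t) = 0 et en substituant t = 3, nous trouvons a = 0.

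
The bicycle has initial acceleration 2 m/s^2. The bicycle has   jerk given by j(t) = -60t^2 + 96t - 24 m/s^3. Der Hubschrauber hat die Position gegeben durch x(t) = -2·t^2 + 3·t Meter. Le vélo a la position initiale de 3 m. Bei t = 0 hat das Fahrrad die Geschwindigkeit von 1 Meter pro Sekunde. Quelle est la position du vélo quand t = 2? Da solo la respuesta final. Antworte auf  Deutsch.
Bei t = 2, x = 9.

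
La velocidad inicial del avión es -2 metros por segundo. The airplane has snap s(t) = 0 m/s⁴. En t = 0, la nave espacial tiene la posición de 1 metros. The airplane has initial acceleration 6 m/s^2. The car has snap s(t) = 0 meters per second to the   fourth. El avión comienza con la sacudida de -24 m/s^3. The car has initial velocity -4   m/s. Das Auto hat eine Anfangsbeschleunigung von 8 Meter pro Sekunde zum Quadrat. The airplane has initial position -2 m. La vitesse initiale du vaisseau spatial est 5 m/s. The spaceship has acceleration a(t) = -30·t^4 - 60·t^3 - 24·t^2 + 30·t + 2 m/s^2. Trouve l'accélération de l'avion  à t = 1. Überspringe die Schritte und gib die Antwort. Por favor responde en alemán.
Die Beschleunigung bei t = 1 ist a = -18.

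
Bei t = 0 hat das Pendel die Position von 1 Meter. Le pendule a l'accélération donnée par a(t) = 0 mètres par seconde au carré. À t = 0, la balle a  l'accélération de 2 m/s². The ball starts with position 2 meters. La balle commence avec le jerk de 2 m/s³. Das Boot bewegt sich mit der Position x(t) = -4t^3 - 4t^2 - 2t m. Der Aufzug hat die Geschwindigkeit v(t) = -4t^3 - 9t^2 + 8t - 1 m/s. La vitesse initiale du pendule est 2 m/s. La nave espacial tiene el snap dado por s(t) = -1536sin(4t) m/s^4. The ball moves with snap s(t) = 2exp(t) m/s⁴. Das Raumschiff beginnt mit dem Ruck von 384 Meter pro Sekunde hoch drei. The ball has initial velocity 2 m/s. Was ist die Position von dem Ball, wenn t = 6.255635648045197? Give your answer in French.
En partant du snap s(t) = 2·exp(t), nous prenons 4 intégrales. La primitive du snap est le jerk. En utilisant j(0) = 2, nous obtenons j(t) = 2·exp(t). En intégrant le jerk et en utilisant la condition initiale a(0) = 2, nous obtenons a(t) = 2·exp(t). L'intégrale de l'accélération est la vitesse. En utilisant v(0) = 2, nous obtenons v(t) = 2·exp(t). La primitive de la vitesse, avec x(0) = 2, donne la position: x(t) = 2·exp(t). Nous avons la position x(t) = 2·exp(t). En substituant t = 6.255635648045197: x(6.255635648045197) = 1041.88080857359.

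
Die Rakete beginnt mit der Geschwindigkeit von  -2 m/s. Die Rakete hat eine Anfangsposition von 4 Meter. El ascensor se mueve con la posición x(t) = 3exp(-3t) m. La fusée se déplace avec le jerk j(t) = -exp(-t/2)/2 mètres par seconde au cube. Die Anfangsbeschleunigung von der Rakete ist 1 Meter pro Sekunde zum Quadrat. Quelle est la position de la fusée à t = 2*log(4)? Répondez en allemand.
Ausgehend von dem Ruck j(t) = -exp(-t/2)/2, nehmen wir 3 Stammfunktionen. Das Integral von dem Ruck, mit a(0) = 1, ergibt die Beschleunigung: a(t) = exp(-t/2). Das Integral von der Beschleunigung, mit v(0) = -2, ergibt die Geschwindigkeit: v(t) = -2·exp(-t/2). Die Stammfunktion von der Geschwindigkeit, mit x(0) = 4, ergibt die Position: x(t) = 4·exp(-t/2). Aus der Gleichung für die Position x(t) = 4·exp(-t/2), setzen wir t = 2*log(4) ein und erhalten x = 1.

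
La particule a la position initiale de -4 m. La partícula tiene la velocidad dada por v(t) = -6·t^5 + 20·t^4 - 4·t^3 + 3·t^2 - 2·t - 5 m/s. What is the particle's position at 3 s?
To solve this, we need to take 1 antiderivative of our velocity equation v(t) = -6·t^5 + 20·t^4 - 4·t^3 + 3·t^2 - 2·t - 5. The antiderivative of velocity is position. Using x(0) = -4, we get x(t) = -t^6 + 4·t^5 - t^4 + t^3 - t^2 - 5·t - 4. We have position x(t) = -t^6 + 4·t^5 - t^4 + t^3 - t^2 - 5·t - 4. Substituting t = 3: x(3) = 161.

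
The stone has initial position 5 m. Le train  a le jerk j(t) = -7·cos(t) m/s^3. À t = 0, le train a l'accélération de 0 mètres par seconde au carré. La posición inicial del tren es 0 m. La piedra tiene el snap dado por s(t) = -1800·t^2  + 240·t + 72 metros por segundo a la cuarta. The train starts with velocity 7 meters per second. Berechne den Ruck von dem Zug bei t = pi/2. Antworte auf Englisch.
From the given jerk equation j(t) = -7·cos(t), we substitute t = pi/2 to get j = 0.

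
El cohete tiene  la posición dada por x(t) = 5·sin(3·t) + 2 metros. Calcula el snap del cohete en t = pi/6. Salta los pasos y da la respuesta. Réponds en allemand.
s(pi/6) = 405.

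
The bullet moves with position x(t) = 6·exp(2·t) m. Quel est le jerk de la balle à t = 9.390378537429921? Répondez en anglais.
We must differentiate our position equation x(t) = 6·exp(2·t) 3 times. Differentiating position, we get velocity: v(t) = 12·exp(2·t). The derivative of velocity gives acceleration: a(t) = 24·exp(2·t). The derivative of acceleration gives jerk: j(t) = 48·exp(2·t). From the given jerk equation j(t) = 48·exp(2·t), we substitute t = 9.390378537429921 to get j = 6880506365.14058.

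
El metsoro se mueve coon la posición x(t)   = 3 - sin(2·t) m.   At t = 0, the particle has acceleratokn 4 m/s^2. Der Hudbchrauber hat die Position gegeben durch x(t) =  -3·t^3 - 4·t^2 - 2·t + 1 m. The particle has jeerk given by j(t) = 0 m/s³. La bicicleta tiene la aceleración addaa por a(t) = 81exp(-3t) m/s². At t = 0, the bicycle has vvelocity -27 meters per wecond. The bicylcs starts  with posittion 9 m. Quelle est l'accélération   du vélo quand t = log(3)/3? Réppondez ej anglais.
From the given acceleration equation a(t) = 81·exp(-3·t), we substitute t = log(3)/3 to get a = 27.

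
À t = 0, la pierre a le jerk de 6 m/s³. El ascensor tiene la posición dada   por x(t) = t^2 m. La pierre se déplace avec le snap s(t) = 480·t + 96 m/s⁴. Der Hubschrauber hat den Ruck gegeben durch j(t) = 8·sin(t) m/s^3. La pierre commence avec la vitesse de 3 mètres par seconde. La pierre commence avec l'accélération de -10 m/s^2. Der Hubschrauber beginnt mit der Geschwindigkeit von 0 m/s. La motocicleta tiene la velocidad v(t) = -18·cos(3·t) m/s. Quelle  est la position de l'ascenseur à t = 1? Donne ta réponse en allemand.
Mit x(t) = t^2 und Einsetzen von t = 1, finden wir x = 1.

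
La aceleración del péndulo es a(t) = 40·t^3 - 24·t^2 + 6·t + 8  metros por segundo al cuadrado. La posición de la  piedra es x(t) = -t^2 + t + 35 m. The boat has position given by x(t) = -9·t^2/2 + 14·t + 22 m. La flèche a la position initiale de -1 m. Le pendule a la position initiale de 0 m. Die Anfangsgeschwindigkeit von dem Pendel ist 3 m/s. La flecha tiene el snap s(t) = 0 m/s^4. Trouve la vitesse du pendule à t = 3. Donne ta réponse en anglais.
To find the answer, we compute 1 antiderivative of a(t) = 40·t^3 - 24·t^2 + 6·t + 8. Taking ∫a(t)dt and applying v(0) = 3, we find v(t) = 10·t^4 - 8·t^3 + 3·t^2 + 8·t + 3. From the given velocity equation v(t) = 10·t^4 - 8·t^3 + 3·t^2 + 8·t + 3, we substitute t = 3 to get v = 648.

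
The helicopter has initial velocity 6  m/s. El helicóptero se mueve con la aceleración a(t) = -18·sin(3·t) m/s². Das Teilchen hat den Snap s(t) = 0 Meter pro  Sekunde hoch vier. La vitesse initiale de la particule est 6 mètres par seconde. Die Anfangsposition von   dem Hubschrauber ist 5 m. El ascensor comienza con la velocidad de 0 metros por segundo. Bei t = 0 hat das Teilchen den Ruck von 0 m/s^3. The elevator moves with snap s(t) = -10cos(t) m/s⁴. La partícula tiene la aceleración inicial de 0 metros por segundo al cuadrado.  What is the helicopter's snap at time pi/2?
To solve this, we need to take 2 derivatives of our acceleration equation a(t) = -18·sin(3·t). Differentiating acceleration, we get jerk: j(t) = -54·cos(3·t). Taking d/dt of j(t), we find s(t) = 162·sin(3·t). Using s(t) = 162·sin(3·t) and substituting t = pi/2, we find s = -162.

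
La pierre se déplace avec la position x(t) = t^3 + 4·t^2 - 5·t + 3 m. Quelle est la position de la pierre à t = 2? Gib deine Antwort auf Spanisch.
Usando x(t) = t^3 + 4·t^2 - 5·t + 3 y sustituyendo t = 2, encontramos x = 17.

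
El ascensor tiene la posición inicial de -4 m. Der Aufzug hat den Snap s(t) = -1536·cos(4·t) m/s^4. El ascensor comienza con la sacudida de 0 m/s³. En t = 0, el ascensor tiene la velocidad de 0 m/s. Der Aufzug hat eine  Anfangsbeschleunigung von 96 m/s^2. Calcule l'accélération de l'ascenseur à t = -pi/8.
En partant du snap s(t) = -1536·cos(4·t), nous prenons 2 intégrales. En prenant ∫s(t)dt et en appliquant j(0) = 0, nous trouvons j(t) = -384·sin(4·t). La primitive du jerk, avec a(0) = 96, donne l'accélération: a(t) = 96·cos(4·t). En utilisant a(t) = 96·cos(4·t) et en substituant t = -pi/8, nous trouvons a = 0.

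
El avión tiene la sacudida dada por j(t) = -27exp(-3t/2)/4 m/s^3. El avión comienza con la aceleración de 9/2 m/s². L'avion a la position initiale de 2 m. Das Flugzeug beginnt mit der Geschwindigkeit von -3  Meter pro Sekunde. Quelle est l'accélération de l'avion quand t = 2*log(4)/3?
Pour résoudre ceci, nous devons prendre 1 intégrale de notre équation du jerk j(t) = -27·exp(-3·t/2)/4. La primitive du jerk, avec a(0) = 9/2, donne l'accélération: a(t) = 9·exp(-3·t/2)/2. De l'équation de l'accélération a(t) = 9·exp(-3·t/2)/2, nous substituons t = 2*log(4)/3 pour obtenir a = 9/8.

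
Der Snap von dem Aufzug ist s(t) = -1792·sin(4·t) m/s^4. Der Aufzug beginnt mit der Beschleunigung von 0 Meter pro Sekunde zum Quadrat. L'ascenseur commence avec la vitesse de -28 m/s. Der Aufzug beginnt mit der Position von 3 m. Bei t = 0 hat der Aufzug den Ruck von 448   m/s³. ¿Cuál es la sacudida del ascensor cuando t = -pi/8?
Necesitamos integrar nuestra ecuación del snap s(t) = -1792·sin(4·t) 1 vez. La integral del snap es la sacudida. Usando j(0) = 448, obtenemos j(t) = 448·cos(4·t). Tenemos la sacudida j(t) = 448·cos(4·t). Sustituyendo t = -pi/8: j(-pi/8) = 0.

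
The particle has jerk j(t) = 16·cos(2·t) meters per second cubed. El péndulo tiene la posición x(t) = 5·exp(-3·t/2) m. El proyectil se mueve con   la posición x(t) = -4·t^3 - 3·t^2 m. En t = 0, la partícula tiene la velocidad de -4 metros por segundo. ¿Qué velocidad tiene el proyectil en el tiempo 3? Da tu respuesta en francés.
En partant de la position x(t) = -4·t^3 - 3·t^2, nous prenons 1 dérivée. En dérivant la position, nous obtenons la vitesse: v(t) = -12·t^2 - 6·t. Nous avons la vitesse v(t) = -12·t^2 - 6·t. En substituant t = 3: v(3) = -126.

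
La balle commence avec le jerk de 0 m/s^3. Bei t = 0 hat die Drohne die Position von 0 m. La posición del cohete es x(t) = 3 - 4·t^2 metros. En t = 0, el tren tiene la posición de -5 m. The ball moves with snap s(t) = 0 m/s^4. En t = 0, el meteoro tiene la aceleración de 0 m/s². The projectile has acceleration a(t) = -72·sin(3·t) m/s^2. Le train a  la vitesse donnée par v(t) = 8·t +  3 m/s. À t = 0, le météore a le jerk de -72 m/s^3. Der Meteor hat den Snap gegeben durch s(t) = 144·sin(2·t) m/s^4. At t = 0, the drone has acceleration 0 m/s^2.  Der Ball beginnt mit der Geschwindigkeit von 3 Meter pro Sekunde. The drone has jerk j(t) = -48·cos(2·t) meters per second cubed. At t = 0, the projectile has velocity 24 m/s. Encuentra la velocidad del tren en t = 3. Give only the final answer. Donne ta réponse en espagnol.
En t = 3, v = 27.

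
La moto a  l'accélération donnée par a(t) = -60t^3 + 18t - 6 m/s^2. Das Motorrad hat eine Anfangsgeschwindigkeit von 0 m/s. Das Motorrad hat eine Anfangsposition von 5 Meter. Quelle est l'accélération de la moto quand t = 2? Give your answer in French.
De l'équation de l'accélération a(t) = -60·t^3 + 18·t - 6, nous substituons t = 2 pour obtenir a = -450.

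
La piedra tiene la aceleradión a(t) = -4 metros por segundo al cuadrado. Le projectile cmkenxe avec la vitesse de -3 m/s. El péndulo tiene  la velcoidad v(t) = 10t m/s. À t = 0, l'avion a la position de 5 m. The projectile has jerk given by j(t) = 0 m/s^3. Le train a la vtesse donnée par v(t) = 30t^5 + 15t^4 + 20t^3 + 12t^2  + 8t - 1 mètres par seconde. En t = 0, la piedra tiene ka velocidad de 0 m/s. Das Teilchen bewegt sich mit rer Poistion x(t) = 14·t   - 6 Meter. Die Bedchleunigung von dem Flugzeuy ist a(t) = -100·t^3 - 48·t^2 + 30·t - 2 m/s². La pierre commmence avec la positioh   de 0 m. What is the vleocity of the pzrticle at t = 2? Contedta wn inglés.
To solve this, we need to take 1 derivative of our position equation x(t) = 14·t - 6. Taking d/dt of x(t), we find v(t) = 14. Using v(t) = 14 and substituting t = 2, we find v = 14.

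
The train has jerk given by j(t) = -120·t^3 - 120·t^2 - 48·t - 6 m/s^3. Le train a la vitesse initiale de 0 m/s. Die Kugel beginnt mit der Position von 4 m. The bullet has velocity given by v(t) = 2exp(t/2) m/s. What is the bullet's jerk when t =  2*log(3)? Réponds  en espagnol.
Debemos derivar nuestra ecuación de la velocidad v(t) = 2·exp(t/2) 2 veces. Derivando la velocidad, obtenemos la aceleración: a(t) = exp(t/2). La derivada de la aceleración da la sacudida: j(t) = exp(t/2)/2. Tenemos la sacudida j(t) = exp(t/2)/2. Sustituyendo t = 2*log(3): j(2*log(3)) = 3/2.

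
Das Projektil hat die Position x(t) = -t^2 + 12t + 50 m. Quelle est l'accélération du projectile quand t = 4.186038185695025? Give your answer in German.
Wir müssen unsere Gleichung für die Position x(t) = -t^2 + 12·t + 50 2-mal ableiten. Durch Ableiten von der Position erhalten wir die Geschwindigkeit: v(t) = 12 - 2·t. Die Ableitung von der Geschwindigkeit ergibt die Beschleunigung: a(t) = -2. Mit a(t) = -2 und Einsetzen von t = 4.186038185695025, finden wir a = -2.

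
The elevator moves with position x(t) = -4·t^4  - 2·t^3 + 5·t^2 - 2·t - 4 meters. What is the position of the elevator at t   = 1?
From the given position equation x(t) = -4·t^4 - 2·t^3 + 5·t^2 - 2·t - 4, we substitute t = 1 to get x = -7.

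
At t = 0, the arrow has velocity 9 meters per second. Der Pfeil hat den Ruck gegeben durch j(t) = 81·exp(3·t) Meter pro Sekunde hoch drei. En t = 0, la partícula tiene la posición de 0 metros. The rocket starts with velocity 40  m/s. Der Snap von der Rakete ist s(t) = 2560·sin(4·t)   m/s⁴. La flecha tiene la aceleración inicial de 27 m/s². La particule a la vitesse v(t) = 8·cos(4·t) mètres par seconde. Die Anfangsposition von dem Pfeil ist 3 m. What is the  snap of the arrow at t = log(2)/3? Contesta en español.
Debemos derivar nuestra ecuación de la sacudida j(t) = 81·exp(3·t) 1 vez. Derivando la sacudida, obtenemos el snap: s(t) = 243·exp(3·t). Usando s(t) = 243·exp(3·t) y sustituyendo t = log(2)/3, encontramos s = 486.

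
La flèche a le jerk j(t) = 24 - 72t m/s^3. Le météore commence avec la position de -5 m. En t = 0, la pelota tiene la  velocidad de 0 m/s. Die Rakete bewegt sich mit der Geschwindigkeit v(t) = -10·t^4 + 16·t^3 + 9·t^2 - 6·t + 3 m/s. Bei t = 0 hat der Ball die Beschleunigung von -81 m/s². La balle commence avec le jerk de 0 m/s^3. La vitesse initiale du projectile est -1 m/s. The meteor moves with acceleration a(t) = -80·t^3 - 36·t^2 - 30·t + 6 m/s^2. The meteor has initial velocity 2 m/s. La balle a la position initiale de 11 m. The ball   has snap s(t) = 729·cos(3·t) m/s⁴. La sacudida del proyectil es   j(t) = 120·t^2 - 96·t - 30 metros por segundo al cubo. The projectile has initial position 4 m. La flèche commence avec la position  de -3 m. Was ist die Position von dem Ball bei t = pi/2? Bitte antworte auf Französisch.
En partant du snap s(t) = 729·cos(3·t), nous prenons 4 intégrales. La primitive du snap est le jerk. En utilisant j(0) = 0, nous obtenons j(t) = 243·sin(3·t). La primitive du jerk est l'accélération. En utilisant a(0) = -81, nous obtenons a(t) = -81·cos(3·t). En intégrant l'accélération et en utilisant la condition initiale v(0) = 0, nous obtenons v(t) = -27·sin(3·t). En prenant ∫v(t)dt et en appliquant x(0) = 11, nous trouvons x(t) = 9·cos(3·t) + 2. De l'équation de la position x(t) = 9·cos(3·t) + 2, nous substituons t = pi/2 pour obtenir x = 2.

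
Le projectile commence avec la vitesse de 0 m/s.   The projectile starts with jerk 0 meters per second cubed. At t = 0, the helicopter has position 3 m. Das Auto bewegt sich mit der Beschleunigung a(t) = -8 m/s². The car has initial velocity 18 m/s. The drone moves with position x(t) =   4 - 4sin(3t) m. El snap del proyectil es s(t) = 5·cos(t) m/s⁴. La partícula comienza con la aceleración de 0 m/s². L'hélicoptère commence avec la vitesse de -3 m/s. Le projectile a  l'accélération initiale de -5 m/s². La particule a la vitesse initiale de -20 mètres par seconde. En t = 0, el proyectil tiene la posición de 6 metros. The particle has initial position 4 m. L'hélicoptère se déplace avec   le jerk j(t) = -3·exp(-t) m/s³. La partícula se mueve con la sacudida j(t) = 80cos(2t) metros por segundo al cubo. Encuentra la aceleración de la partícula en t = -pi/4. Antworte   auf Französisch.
Nous devons intégrer notre équation du jerk j(t) = 80·cos(2·t) 1 fois. La primitive du jerk, avec a(0) = 0, donne l'accélération: a(t) = 40·sin(2·t). Nous avons l'accélération a(t) = 40·sin(2·t). En substituant t = -pi/4: a(-pi/4) = -40.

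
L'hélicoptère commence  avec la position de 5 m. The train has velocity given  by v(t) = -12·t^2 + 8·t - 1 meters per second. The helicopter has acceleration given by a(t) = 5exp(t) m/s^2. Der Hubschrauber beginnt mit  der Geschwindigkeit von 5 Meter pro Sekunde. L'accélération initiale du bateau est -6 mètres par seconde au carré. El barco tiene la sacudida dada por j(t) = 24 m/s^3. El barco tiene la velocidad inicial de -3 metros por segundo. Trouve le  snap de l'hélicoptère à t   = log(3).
Nous devons dériver notre équation de l'accélération a(t) = 5·exp(t) 2 fois. En prenant d/dt de a(t), nous trouvons j(t) = 5·exp(t). La dérivée du jerk donne le snap: s(t) = 5·exp(t). Nous avons le snap s(t) = 5·exp(t). En substituant t = log(3): s(log(3)) = 15.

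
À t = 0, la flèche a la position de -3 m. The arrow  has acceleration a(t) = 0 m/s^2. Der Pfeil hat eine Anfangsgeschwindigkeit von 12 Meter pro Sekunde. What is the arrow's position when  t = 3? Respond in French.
Nous devons intégrer notre équation de l'accélération a(t) = 0 2 fois. La primitive de l'accélération est la vitesse. En utilisant v(0) = 12, nous obtenons v(t) = 12. La primitive de la vitesse est la position. En utilisant x(0) = -3, nous obtenons x(t) = 12·t - 3. Nous avons la position x(t) = 12·t - 3. En substituant t = 3: x(3) = 33.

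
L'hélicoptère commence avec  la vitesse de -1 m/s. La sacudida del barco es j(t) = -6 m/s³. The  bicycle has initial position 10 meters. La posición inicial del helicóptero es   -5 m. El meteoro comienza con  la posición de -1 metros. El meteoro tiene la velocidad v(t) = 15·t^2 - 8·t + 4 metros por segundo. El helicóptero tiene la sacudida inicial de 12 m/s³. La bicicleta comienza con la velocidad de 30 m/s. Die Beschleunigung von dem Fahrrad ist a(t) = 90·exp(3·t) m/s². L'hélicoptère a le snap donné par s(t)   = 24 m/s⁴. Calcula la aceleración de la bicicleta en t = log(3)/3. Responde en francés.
De l'équation de l'accélération a(t) = 90·exp(3·t), nous substituons t = log(3)/3 pour obtenir a = 270.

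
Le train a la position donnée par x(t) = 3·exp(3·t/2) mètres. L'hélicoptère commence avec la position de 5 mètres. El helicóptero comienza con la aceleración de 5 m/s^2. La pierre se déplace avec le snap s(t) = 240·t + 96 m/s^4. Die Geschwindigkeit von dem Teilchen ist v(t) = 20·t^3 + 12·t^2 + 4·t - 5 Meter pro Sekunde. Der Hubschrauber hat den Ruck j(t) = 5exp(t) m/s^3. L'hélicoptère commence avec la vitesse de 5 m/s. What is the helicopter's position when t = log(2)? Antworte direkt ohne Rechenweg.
The answer is 10.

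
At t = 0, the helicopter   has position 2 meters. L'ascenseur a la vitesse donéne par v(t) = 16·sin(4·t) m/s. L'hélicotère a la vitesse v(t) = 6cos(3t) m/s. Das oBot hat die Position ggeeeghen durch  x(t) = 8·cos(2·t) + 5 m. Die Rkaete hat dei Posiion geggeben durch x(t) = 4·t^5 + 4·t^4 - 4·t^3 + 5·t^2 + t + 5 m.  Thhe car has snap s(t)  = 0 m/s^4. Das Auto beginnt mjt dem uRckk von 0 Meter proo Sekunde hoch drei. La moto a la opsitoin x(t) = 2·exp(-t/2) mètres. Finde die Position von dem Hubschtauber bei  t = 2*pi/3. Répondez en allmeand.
Um dies zu lösen, müssen wir 1 Stammfunktion unserer Gleichung für die Geschwindigkeit v(t) = 6·cos(3·t) finden. Mit ∫v(t)dt und Anwendung von x(0) = 2, finden wir x(t) = 2·sin(3·t) + 2. Wir haben die Position x(t) = 2·sin(3·t) + 2. Durch Einsetzen von t = 2*pi/3: x(2*pi/3) = 2.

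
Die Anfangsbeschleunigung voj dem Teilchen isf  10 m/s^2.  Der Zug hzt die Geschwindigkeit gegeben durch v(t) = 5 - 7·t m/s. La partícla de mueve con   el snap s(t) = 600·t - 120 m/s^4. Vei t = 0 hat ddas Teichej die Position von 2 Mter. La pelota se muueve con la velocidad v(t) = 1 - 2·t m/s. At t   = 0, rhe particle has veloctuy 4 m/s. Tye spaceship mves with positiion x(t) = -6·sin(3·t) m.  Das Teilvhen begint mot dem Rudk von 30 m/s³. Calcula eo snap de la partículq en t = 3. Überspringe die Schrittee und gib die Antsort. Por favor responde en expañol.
La respuesta es 1680.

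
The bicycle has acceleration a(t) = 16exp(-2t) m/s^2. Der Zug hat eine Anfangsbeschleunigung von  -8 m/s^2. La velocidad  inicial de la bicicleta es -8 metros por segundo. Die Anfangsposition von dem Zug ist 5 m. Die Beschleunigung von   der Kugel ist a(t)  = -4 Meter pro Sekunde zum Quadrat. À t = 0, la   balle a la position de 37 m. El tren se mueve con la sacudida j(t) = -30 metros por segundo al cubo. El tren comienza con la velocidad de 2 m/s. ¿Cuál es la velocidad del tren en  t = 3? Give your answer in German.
Um dies zu lösen, müssen wir 2 Stammfunktionen unserer Gleichung für den Ruck j(t) = -30 finden. Das Integral von dem Ruck, mit a(0) = -8, ergibt die Beschleunigung: a(t) = -30·t - 8. Mit ∫a(t)dt und Anwendung von v(0) = 2, finden wir v(t) = -15·t^2 - 8·t + 2. Wir haben die Geschwindigkeit v(t) = -15·t^2 - 8·t + 2. Durch Einsetzen von t = 3: v(3) = -157.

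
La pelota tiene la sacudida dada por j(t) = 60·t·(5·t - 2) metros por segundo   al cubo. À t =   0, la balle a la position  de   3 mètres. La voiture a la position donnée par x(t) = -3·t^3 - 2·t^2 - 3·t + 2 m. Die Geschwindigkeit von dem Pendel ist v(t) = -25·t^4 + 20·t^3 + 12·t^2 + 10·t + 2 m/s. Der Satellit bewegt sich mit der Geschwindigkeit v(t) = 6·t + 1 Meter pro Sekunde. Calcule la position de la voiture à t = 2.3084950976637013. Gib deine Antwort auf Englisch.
From the given position equation x(t) = -3·t^3 - 2·t^2 - 3·t + 2, we substitute t = 2.3084950976637013 to get x = -52.4907318141890.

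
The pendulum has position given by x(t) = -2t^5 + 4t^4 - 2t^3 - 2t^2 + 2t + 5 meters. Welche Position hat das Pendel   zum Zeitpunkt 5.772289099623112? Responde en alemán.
Wir haben die Position x(t) = -2·t^5 + 4·t^4 - 2·t^3 - 2·t^2 + 2·t + 5. Durch Einsetzen von t = 5.772289099623112: x(5.772289099623112) = -8810.57014030999.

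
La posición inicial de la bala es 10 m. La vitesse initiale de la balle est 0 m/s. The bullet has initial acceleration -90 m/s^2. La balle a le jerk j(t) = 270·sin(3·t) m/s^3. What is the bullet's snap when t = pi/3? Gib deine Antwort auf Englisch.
Starting from jerk j(t) = 270·sin(3·t), we take 1 derivative. Taking d/dt of j(t), we find s(t) = 810·cos(3·t). Using s(t) = 810·cos(3·t) and substituting t = pi/3, we find s = -810.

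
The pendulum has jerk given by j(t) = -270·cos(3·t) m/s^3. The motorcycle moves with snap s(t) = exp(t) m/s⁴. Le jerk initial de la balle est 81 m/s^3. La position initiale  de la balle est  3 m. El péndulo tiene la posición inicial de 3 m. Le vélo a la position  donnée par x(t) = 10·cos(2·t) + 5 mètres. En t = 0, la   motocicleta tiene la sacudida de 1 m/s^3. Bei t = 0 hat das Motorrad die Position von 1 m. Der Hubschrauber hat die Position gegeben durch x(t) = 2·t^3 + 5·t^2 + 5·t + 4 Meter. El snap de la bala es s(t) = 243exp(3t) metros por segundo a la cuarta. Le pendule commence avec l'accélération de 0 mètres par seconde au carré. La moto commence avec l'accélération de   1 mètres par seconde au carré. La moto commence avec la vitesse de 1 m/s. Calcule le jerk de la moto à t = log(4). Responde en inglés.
We need to integrate our snap equation s(t) = exp(t) 1 time. Integrating snap and using the initial condition j(0) = 1, we get j(t) = exp(t). Using j(t) = exp(t) and substituting t = log(4), we find j = 4.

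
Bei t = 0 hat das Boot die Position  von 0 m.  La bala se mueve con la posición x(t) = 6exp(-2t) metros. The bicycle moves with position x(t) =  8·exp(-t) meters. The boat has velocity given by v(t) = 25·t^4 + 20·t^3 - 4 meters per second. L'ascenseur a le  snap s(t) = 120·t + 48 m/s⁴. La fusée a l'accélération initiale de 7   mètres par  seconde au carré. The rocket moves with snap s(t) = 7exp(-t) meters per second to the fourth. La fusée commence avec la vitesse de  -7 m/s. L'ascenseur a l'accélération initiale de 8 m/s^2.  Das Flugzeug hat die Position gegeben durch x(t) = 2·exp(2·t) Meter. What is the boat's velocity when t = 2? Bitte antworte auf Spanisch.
Usando v(t) = 25·t^4 + 20·t^3 - 4 y sustituyendo t = 2, encontramos v = 556.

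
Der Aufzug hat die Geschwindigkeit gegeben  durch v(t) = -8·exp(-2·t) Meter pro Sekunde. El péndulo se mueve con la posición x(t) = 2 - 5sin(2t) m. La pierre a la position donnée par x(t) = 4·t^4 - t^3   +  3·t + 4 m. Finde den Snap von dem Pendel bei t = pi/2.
Wir müssen unsere Gleichung für die Position x(t) = 2 - 5·sin(2·t) 4-mal ableiten. Die Ableitung von der Position ergibt die Geschwindigkeit: v(t) = -10·cos(2·t). Die Ableitung von der Geschwindigkeit ergibt die Beschleunigung: a(t) = 20·sin(2·t). Mit d/dt von a(t) finden wir j(t) = 40·cos(2·t). Mit d/dt von j(t) finden wir s(t) = -80·sin(2·t). Mit s(t) = -80·sin(2·t) und Einsetzen von t = pi/2, finden wir s = 0.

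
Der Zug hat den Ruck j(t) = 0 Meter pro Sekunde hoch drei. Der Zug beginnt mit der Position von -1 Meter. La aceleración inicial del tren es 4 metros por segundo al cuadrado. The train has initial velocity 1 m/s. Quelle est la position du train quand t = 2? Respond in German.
Wir müssen das Integral unserer Gleichung für den Ruck j(t) = 0 3-mal finden. Die Stammfunktion von dem Ruck ist die Beschleunigung. Mit a(0) = 4 erhalten wir a(t) = 4. Die Stammfunktion von der Beschleunigung ist die Geschwindigkeit. Mit v(0) = 1 erhalten wir v(t) = 4·t + 1. Durch Integration von der Geschwindigkeit und Verwendung der Anfangsbedingung x(0) = -1, erhalten wir x(t) = 2·t^2 + t - 1. Wir haben die Position x(t) = 2·t^2 + t - 1. Durch Einsetzen von t = 2: x(2) = 9.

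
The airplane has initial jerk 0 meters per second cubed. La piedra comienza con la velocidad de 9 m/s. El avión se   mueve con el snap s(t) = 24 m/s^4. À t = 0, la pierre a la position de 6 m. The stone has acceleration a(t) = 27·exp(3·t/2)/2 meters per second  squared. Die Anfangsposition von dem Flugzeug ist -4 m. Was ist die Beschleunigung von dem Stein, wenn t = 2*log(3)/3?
Aus der Gleichung für die Beschleunigung a(t) = 27·exp(3·t/2)/2, setzen wir t = 2*log(3)/3 ein und erhalten a = 81/2.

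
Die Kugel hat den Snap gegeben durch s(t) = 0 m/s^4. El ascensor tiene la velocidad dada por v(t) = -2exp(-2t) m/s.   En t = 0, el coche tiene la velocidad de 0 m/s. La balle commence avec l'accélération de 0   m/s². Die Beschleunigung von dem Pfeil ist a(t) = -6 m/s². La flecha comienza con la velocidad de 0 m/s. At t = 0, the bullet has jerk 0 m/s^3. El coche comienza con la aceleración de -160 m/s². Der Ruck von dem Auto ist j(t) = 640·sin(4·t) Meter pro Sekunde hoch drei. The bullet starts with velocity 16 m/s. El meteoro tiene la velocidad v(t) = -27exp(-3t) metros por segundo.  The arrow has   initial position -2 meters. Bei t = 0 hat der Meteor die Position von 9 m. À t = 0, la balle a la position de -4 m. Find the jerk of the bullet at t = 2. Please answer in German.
Ausgehend von dem Snap s(t) = 0, nehmen wir 1 Stammfunktion. Die Stammfunktion von dem Snap, mit j(0) = 0, ergibt den Ruck: j(t) = 0. Wir haben den Ruck j(t) = 0. Durch Einsetzen von t = 2: j(2) = 0.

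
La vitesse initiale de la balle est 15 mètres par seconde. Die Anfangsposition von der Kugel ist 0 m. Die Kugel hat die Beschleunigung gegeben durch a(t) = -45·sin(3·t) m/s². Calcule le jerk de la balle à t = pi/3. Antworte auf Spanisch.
Partiendo de la aceleración a(t) = -45·sin(3·t), tomamos 1 derivada. La derivada de la aceleración da la sacudida: j(t) = -135·cos(3·t). Usando j(t) = -135·cos(3·t) y sustituyendo t = pi/3, encontramos j = 135.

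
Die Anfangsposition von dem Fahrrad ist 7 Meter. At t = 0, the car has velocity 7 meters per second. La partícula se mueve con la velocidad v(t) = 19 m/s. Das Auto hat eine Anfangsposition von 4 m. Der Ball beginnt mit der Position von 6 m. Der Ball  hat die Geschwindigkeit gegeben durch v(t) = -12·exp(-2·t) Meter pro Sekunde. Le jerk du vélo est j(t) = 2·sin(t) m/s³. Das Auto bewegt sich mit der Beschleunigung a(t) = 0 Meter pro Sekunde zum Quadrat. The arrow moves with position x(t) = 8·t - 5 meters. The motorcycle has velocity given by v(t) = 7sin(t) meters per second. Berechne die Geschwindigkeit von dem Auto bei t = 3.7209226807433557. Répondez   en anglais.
Starting from acceleration a(t) = 0, we take 1 integral. The integral of acceleration, with v(0) = 7, gives velocity: v(t) = 7. Using v(t) = 7 and substituting t = 3.7209226807433557, we find v = 7.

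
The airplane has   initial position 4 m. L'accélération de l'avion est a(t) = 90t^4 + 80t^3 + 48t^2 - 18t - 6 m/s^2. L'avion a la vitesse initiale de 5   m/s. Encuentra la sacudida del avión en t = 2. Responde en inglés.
Starting from acceleration a(t) = 90·t^4 + 80·t^3 + 48·t^2 - 18·t - 6, we take 1 derivative. Differentiating acceleration, we get jerk: j(t) = 360·t^3 + 240·t^2 + 96·t - 18. From the given jerk equation j(t) = 360·t^3 + 240·t^2 + 96·t - 18, we substitute t = 2 to get j = 4014.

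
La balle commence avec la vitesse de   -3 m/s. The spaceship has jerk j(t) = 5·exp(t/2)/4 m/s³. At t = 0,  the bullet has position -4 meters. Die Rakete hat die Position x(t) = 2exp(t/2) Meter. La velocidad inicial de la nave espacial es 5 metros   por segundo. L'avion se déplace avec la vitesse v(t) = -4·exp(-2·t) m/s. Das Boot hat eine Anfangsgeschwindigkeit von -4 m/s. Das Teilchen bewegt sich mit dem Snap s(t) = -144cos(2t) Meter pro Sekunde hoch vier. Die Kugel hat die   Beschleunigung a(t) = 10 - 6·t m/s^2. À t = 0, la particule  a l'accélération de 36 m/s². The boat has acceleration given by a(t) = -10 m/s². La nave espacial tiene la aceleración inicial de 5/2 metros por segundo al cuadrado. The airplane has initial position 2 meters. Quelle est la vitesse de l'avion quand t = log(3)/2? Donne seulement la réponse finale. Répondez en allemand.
v(log(3)/2) = -4/3.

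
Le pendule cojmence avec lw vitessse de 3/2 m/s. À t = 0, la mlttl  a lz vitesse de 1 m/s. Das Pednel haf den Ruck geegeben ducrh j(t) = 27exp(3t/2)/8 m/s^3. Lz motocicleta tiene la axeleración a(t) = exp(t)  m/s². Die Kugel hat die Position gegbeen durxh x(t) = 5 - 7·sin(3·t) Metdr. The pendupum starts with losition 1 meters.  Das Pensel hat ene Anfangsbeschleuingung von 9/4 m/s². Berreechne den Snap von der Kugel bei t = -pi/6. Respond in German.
Ausgehend von der Position x(t) = 5 - 7·sin(3·t), nehmen wir 4 Ableitungen. Die Ableitung von der Position ergibt die Geschwindigkeit: v(t) = -21·cos(3·t). Mit d/dt von v(t) finden wir a(t) = 63·sin(3·t). Durch Ableiten von der Beschleunigung erhalten wir den Ruck: j(t) = 189·cos(3·t). Mit d/dt von j(t) finden wir s(t) = -567·sin(3·t). Mit s(t) = -567·sin(3·t) und Einsetzen von t = -pi/6, finden wir s = 567.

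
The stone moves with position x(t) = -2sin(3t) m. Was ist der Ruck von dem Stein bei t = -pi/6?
Um dies zu lösen, müssen wir 3 Ableitungen unserer Gleichung für die Position x(t) = -2·sin(3·t) nehmen. Mit d/dt von x(t) finden wir v(t) = -6·cos(3·t). Die Ableitung von der Geschwindigkeit ergibt die Beschleunigung: a(t) = 18·sin(3·t). Mit d/dt von a(t) finden wir j(t) = 54·cos(3·t). Wir haben den Ruck j(t) = 54·cos(3·t). Durch Einsetzen von t = -pi/6: j(-pi/6) = 0.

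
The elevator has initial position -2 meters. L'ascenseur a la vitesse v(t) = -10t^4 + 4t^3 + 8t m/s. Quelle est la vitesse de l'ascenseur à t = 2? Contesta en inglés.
From the given velocity equation v(t) = -10·t^4 + 4·t^3 + 8·t, we substitute t = 2 to get v = -112.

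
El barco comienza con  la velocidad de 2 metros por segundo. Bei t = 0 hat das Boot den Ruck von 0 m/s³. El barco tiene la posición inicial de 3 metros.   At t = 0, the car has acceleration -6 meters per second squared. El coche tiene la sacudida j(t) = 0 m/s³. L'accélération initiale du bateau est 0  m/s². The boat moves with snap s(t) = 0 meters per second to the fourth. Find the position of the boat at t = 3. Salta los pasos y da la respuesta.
At t = 3, x = 9.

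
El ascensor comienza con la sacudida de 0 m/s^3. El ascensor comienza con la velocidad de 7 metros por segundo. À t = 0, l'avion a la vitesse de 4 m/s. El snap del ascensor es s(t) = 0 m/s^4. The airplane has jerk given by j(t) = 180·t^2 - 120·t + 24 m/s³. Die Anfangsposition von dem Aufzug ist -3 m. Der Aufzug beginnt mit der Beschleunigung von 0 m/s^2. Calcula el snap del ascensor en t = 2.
Usando s(t) = 0 y sustituyendo t = 2, encontramos s = 0.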